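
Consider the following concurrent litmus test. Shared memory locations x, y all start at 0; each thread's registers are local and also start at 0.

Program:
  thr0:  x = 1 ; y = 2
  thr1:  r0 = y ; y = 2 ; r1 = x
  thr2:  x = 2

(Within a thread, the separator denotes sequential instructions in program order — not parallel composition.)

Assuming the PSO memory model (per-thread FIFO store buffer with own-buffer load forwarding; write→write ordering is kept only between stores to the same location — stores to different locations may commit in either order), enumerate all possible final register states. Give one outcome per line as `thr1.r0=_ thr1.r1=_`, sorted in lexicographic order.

outcome vector order: (thr1.r0,thr1.r1)
|PSO outcomes| = 6

thr1.r0=0 thr1.r1=0
thr1.r0=0 thr1.r1=1
thr1.r0=0 thr1.r1=2
thr1.r0=2 thr1.r1=0
thr1.r0=2 thr1.r1=1
thr1.r0=2 thr1.r1=2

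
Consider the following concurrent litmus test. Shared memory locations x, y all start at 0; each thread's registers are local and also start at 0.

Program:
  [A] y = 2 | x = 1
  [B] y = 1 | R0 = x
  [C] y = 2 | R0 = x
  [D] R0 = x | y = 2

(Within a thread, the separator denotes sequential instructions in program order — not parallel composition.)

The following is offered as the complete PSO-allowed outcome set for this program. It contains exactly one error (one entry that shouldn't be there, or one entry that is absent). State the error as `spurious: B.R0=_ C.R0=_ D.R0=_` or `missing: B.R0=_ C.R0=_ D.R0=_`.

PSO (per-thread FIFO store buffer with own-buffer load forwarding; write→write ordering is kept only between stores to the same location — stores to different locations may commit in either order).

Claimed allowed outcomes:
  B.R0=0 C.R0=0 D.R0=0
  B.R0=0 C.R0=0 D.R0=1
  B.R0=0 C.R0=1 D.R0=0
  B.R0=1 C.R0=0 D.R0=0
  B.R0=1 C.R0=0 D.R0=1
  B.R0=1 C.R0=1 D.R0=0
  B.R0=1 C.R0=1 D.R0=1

outcome vector order: (B.R0,C.R0,D.R0)
PSO (8): <0 0 0>; <0 0 1>; <0 1 0>; <0 1 1>; <1 0 0>; <1 0 1>; <1 1 0>; <1 1 1>
PSO∖claimed = {<0 1 1>}

missing: B.R0=0 C.R0=1 D.R0=1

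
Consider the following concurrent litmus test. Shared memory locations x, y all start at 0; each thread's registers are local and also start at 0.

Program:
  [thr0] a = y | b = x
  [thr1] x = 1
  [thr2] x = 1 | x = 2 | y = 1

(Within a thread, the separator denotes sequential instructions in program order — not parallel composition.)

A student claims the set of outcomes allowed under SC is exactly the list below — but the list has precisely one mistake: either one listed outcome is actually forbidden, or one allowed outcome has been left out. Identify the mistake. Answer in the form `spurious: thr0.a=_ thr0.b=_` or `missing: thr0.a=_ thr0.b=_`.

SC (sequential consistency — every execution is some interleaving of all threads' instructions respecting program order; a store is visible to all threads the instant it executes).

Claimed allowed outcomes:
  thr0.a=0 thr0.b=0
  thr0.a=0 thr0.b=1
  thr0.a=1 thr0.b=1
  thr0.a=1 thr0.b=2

missing: thr0.a=0 thr0.b=2

outcome vector order: (thr0.a,thr0.b)
[SC] allowed = {<0 0>, <0 1>, <0 2>, <1 1>, <1 2>}
SC∖claimed = {<0 2>}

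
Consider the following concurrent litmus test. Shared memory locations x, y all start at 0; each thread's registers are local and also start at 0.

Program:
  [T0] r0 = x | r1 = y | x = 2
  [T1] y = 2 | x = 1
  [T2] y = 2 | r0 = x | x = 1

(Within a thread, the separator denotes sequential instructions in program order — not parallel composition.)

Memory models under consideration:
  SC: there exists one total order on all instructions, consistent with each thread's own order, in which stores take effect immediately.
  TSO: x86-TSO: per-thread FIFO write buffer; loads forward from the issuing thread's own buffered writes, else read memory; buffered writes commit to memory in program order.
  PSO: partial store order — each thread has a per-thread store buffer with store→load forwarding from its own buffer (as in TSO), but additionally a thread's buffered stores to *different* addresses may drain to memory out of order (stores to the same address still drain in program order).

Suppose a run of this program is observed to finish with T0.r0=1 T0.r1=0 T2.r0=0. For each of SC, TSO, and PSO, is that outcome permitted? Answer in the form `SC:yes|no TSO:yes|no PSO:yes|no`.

outcome vector order: (T0.r0,T0.r1,T2.r0)
[SC] allowed = {000, 001, 002, 020, 021, 022, 120, 121, 122}
[TSO] allowed = {000, 001, 002, 020, 021, 022, 120, 121, 122}
[PSO] allowed = {000, 001, 002, 020, 021, 022, 100, 101, 102, 120, 121, 122}
target 100 ∈ {PSO}

SC:no TSO:no PSO:yes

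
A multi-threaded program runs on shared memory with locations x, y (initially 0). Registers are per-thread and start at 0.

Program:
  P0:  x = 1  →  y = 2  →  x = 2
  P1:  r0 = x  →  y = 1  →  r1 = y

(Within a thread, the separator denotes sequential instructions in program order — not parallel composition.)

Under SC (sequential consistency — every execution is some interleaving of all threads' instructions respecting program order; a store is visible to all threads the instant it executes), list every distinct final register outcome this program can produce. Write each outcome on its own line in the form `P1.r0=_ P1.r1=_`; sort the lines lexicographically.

P1.r0=0 P1.r1=1
P1.r0=0 P1.r1=2
P1.r0=1 P1.r1=1
P1.r0=1 P1.r1=2
P1.r0=2 P1.r1=1

outcome vector order: (P1.r0,P1.r1)
|SC outcomes| = 5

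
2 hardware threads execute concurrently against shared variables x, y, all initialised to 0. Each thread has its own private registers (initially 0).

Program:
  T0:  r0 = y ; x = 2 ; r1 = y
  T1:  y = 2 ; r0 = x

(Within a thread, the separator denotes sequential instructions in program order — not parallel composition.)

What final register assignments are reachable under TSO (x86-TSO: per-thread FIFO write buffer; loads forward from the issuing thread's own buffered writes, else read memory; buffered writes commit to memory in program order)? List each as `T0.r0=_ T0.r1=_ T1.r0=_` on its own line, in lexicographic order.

T0.r0=0 T0.r1=0 T1.r0=0
T0.r0=0 T0.r1=0 T1.r0=2
T0.r0=0 T0.r1=2 T1.r0=0
T0.r0=0 T0.r1=2 T1.r0=2
T0.r0=2 T0.r1=2 T1.r0=0
T0.r0=2 T0.r1=2 T1.r0=2

outcome vector order: (T0.r0,T0.r1,T1.r0)
|TSO outcomes| = 6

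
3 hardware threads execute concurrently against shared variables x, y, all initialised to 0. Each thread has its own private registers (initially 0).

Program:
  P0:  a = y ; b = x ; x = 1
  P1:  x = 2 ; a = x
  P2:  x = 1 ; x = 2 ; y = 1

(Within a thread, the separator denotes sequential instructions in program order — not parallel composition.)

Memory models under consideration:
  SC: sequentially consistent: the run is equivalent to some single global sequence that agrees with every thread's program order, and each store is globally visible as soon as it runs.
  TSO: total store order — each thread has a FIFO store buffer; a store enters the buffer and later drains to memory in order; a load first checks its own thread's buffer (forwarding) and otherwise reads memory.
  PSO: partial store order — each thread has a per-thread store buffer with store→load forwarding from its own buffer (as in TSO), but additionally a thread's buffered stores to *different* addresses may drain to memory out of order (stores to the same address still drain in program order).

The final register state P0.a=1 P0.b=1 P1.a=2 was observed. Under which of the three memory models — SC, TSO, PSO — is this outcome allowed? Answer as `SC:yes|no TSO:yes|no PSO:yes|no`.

SC:no TSO:no PSO:yes

outcome vector order: (P0.a,P0.b,P1.a)
[SC] allowed = {<0 0 1>, <0 0 2>, <0 1 1>, <0 1 2>, <0 2 1>, <0 2 2>, <1 2 1>, <1 2 2>}
[TSO] allowed = {<0 0 1>, <0 0 2>, <0 1 1>, <0 1 2>, <0 2 1>, <0 2 2>, <1 2 1>, <1 2 2>}
[PSO] allowed = {<0 0 1>, <0 0 2>, <0 1 1>, <0 1 2>, <0 2 1>, <0 2 2>, <1 0 1>, <1 0 2>, <1 1 1>, <1 1 2>, <1 2 1>, <1 2 2>}
target <1 1 2> ∈ {PSO}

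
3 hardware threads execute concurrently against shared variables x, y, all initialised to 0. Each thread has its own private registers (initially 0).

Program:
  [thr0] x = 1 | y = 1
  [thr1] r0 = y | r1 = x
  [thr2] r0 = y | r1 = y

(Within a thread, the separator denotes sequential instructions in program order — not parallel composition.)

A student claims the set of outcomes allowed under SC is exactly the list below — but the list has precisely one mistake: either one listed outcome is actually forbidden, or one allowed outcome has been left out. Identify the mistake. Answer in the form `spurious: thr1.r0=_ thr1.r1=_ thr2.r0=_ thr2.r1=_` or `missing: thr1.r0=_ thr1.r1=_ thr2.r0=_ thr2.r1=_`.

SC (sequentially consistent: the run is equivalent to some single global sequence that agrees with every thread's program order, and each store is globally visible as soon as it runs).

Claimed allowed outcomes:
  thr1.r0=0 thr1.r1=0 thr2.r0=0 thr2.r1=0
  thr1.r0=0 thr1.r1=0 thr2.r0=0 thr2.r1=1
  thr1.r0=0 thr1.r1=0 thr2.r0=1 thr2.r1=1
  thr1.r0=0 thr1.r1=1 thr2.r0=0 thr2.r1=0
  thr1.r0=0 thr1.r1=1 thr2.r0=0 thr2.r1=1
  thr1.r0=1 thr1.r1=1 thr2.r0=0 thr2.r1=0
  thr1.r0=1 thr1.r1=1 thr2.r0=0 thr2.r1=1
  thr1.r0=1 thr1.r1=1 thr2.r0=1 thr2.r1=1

outcome vector order: (thr1.r0,thr1.r1,thr2.r0,thr2.r1)
under SC → <0 0 0 0> <0 0 0 1> <0 0 1 1> <0 1 0 0> <0 1 0 1> <0 1 1 1> <1 1 0 0> <1 1 0 1> <1 1 1 1>
SC∖claimed = {<0 1 1 1>}

missing: thr1.r0=0 thr1.r1=1 thr2.r0=1 thr2.r1=1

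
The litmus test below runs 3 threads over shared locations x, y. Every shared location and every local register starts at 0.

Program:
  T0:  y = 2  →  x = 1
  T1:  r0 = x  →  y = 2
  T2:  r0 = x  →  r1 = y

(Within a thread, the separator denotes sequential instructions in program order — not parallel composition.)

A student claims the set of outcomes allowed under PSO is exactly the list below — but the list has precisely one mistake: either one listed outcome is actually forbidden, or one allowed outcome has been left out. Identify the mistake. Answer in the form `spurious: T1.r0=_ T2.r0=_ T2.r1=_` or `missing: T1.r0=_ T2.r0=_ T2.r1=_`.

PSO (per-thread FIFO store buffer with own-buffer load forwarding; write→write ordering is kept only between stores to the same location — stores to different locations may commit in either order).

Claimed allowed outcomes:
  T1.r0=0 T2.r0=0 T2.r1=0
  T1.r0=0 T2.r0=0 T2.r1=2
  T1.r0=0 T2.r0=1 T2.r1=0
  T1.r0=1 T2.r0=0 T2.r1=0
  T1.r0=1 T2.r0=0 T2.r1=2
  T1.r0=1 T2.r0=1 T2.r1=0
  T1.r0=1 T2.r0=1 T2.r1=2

missing: T1.r0=0 T2.r0=1 T2.r1=2

outcome vector order: (T1.r0,T2.r0,T2.r1)
under PSO → (0,0,0) (0,0,2) (0,1,0) (0,1,2) (1,0,0) (1,0,2) (1,1,0) (1,1,2)
PSO∖claimed = {(0,1,2)}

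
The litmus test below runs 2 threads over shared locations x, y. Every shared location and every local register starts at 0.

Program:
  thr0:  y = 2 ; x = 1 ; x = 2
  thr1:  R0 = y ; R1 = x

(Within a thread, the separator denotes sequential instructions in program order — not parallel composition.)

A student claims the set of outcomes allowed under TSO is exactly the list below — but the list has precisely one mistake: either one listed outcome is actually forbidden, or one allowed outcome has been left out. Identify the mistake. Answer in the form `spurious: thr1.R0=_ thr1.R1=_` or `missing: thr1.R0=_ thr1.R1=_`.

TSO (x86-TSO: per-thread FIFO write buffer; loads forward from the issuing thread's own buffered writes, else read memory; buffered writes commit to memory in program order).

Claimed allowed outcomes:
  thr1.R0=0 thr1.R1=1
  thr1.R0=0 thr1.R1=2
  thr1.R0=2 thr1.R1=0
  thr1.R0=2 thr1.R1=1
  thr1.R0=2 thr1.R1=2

missing: thr1.R0=0 thr1.R1=0

outcome vector order: (thr1.R0,thr1.R1)
[TSO] allowed = {<0 0>, <0 1>, <0 2>, <2 0>, <2 1>, <2 2>}
TSO∖claimed = {<0 0>}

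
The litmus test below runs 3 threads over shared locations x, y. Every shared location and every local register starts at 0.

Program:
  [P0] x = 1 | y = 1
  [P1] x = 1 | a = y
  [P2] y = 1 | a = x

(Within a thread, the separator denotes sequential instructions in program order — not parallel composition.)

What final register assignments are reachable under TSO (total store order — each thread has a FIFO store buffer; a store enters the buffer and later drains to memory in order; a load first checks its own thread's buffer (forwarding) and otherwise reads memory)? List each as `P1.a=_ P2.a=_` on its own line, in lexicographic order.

P1.a=0 P2.a=0
P1.a=0 P2.a=1
P1.a=1 P2.a=0
P1.a=1 P2.a=1

outcome vector order: (P1.a,P2.a)
|TSO outcomes| = 4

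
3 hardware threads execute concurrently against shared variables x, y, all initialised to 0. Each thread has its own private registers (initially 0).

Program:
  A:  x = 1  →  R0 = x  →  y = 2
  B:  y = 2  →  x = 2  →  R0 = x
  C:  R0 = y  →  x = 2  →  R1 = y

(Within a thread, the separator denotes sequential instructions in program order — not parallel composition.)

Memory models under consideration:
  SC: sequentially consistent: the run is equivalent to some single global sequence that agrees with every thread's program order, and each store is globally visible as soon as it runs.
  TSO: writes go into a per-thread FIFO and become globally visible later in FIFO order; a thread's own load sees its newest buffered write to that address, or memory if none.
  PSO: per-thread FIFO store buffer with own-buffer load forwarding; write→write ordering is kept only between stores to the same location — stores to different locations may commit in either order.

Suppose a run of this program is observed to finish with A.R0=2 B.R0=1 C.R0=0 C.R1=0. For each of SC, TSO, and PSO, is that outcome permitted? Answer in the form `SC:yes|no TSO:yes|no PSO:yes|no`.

outcome vector order: (A.R0,B.R0,C.R0,C.R1)
SC: 11 outcomes — {(1,1,0,0), (1,1,0,2), (1,1,2,2), (1,2,0,0), (1,2,0,2), (1,2,2,2), (2,1,0,2), (2,1,2,2), (2,2,0,0), (2,2,0,2), (2,2,2,2)}
TSO: 12 outcomes — {(1,1,0,0), (1,1,0,2), (1,1,2,2), (1,2,0,0), (1,2,0,2), (1,2,2,2), (2,1,0,0), (2,1,0,2), (2,1,2,2), (2,2,0,0), (2,2,0,2), (2,2,2,2)}
PSO: 12 outcomes — {(1,1,0,0), (1,1,0,2), (1,1,2,2), (1,2,0,0), (1,2,0,2), (1,2,2,2), (2,1,0,0), (2,1,0,2), (2,1,2,2), (2,2,0,0), (2,2,0,2), (2,2,2,2)}
target (2,1,0,0) ∈ {TSO,PSO}

SC:no TSO:yes PSO:yes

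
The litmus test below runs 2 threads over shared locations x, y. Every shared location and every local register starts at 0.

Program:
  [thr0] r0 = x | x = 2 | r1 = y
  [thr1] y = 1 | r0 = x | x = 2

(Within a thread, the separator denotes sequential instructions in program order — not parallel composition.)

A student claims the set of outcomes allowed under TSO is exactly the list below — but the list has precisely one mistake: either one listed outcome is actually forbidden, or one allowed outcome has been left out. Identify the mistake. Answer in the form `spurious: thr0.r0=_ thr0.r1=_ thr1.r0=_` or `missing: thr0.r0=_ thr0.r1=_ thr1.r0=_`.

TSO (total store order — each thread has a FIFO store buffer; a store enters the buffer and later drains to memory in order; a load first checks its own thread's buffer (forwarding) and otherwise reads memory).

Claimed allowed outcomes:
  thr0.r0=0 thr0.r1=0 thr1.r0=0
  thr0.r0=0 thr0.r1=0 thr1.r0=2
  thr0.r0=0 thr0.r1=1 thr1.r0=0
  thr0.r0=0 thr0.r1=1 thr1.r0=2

missing: thr0.r0=2 thr0.r1=1 thr1.r0=0

outcome vector order: (thr0.r0,thr0.r1,thr1.r0)
under TSO → <0 0 0> <0 0 2> <0 1 0> <0 1 2> <2 1 0>
TSO∖claimed = {<2 1 0>}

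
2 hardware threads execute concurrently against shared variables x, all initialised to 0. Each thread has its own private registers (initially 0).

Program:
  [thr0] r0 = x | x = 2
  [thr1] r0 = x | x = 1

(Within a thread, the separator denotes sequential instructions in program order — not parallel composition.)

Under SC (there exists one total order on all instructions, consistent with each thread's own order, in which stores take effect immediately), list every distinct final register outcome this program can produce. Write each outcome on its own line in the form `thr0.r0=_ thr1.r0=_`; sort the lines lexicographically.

outcome vector order: (thr0.r0,thr1.r0)
|SC outcomes| = 3

thr0.r0=0 thr1.r0=0
thr0.r0=0 thr1.r0=2
thr0.r0=1 thr1.r0=0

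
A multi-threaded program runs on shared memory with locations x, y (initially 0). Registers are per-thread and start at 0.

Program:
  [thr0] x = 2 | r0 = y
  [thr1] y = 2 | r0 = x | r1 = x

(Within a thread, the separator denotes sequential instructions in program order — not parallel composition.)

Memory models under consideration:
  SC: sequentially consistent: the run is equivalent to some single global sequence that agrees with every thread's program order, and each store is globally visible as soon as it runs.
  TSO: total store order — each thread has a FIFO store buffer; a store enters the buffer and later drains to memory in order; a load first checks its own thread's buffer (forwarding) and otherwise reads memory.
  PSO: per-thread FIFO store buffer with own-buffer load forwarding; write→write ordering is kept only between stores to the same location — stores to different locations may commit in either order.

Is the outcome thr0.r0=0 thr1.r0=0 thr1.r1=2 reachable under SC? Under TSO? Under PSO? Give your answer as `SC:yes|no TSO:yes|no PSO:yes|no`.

SC:no TSO:yes PSO:yes

outcome vector order: (thr0.r0,thr1.r0,thr1.r1)
SC (4): (0,2,2); (2,0,0); (2,0,2); (2,2,2)
TSO (6): (0,0,0); (0,0,2); (0,2,2); (2,0,0); (2,0,2); (2,2,2)
PSO (6): (0,0,0); (0,0,2); (0,2,2); (2,0,0); (2,0,2); (2,2,2)
target (0,0,2) ∈ {TSO,PSO}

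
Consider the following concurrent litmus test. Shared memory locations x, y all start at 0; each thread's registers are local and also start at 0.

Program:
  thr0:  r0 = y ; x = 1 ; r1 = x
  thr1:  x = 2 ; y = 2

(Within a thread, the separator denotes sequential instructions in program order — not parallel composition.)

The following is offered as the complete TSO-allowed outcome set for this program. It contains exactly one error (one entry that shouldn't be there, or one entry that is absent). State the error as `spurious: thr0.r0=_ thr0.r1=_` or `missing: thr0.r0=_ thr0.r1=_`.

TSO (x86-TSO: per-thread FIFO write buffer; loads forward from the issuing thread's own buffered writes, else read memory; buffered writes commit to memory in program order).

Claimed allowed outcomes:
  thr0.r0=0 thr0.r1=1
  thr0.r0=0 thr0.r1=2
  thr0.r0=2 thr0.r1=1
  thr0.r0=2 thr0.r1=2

outcome vector order: (thr0.r0,thr0.r1)
[TSO] allowed = {0/1; 0/2; 2/1}
claimed∖TSO = {2/2}

spurious: thr0.r0=2 thr0.r1=2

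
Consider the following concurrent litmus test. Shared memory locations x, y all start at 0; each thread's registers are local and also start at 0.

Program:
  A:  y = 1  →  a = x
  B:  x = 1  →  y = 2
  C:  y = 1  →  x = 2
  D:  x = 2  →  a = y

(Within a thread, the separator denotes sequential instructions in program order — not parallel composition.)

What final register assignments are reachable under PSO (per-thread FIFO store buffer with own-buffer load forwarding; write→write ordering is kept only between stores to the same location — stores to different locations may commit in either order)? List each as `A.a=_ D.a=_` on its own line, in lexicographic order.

A.a=0 D.a=0
A.a=0 D.a=1
A.a=0 D.a=2
A.a=1 D.a=0
A.a=1 D.a=1
A.a=1 D.a=2
A.a=2 D.a=0
A.a=2 D.a=1
A.a=2 D.a=2

outcome vector order: (A.a,D.a)
|PSO outcomes| = 9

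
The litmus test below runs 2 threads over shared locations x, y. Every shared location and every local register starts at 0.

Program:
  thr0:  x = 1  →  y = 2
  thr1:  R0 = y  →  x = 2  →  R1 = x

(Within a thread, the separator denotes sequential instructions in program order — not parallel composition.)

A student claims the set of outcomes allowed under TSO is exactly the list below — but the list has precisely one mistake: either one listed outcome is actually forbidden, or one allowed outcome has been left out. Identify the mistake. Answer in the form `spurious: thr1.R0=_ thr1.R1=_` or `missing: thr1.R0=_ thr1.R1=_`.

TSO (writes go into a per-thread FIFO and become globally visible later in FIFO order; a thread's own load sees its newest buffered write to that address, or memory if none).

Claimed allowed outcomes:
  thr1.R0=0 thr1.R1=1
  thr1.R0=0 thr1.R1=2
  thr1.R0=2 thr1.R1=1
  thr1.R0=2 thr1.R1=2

outcome vector order: (thr1.R0,thr1.R1)
[TSO] allowed = {01, 02, 22}
claimed∖TSO = {21}

spurious: thr1.R0=2 thr1.R1=1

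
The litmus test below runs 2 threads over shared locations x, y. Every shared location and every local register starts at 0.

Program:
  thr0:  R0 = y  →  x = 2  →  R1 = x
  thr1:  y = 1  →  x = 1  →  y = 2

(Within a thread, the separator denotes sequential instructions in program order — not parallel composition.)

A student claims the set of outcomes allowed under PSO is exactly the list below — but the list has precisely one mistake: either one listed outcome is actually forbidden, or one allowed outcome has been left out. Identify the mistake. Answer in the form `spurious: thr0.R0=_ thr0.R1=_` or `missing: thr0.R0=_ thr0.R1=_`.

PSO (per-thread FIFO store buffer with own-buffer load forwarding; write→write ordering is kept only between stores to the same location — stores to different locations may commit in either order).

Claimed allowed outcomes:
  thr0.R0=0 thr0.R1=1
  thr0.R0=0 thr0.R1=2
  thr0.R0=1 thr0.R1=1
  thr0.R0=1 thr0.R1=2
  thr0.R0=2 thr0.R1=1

missing: thr0.R0=2 thr0.R1=2

outcome vector order: (thr0.R0,thr0.R1)
[PSO] allowed = {<0 1>, <0 2>, <1 1>, <1 2>, <2 1>, <2 2>}
PSO∖claimed = {<2 2>}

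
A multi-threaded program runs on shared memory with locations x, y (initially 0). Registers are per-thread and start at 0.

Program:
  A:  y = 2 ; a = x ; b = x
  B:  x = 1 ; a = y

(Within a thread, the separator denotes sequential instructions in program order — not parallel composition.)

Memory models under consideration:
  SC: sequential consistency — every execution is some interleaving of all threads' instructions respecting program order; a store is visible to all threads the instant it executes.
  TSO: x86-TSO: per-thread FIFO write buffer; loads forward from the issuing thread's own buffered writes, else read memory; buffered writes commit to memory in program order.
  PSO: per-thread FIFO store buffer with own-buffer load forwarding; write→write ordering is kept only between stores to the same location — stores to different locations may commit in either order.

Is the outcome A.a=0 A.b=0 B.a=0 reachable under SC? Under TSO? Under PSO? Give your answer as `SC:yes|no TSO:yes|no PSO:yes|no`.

outcome vector order: (A.a,A.b,B.a)
SC: 4 outcomes — {002; 012; 110; 112}
TSO: 6 outcomes — {000; 002; 010; 012; 110; 112}
PSO: 6 outcomes — {000; 002; 010; 012; 110; 112}
target 000 ∈ {TSO,PSO}

SC:no TSO:yes PSO:yes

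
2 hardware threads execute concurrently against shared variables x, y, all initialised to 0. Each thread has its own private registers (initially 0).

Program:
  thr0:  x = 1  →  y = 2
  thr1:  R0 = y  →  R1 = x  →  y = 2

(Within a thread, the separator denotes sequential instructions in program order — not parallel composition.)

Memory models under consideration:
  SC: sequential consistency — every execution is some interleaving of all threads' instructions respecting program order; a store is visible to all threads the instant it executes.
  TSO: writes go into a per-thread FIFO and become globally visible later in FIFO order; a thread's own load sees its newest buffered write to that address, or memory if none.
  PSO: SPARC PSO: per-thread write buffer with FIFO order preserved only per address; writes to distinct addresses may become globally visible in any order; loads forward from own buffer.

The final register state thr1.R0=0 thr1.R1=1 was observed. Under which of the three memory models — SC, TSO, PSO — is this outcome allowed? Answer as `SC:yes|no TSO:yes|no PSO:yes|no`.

outcome vector order: (thr1.R0,thr1.R1)
[SC] allowed = {(0,0) (0,1) (2,1)}
[TSO] allowed = {(0,0) (0,1) (2,1)}
[PSO] allowed = {(0,0) (0,1) (2,0) (2,1)}
target (0,1) ∈ {SC,TSO,PSO}

SC:yes TSO:yes PSO:yes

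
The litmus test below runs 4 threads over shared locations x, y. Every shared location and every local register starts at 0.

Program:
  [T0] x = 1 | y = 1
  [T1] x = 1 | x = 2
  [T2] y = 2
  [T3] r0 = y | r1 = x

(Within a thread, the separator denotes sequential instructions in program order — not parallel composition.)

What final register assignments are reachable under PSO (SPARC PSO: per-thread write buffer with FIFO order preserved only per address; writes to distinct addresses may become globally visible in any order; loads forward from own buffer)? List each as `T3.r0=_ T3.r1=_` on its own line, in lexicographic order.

outcome vector order: (T3.r0,T3.r1)
|PSO outcomes| = 9

T3.r0=0 T3.r1=0
T3.r0=0 T3.r1=1
T3.r0=0 T3.r1=2
T3.r0=1 T3.r1=0
T3.r0=1 T3.r1=1
T3.r0=1 T3.r1=2
T3.r0=2 T3.r1=0
T3.r0=2 T3.r1=1
T3.r0=2 T3.r1=2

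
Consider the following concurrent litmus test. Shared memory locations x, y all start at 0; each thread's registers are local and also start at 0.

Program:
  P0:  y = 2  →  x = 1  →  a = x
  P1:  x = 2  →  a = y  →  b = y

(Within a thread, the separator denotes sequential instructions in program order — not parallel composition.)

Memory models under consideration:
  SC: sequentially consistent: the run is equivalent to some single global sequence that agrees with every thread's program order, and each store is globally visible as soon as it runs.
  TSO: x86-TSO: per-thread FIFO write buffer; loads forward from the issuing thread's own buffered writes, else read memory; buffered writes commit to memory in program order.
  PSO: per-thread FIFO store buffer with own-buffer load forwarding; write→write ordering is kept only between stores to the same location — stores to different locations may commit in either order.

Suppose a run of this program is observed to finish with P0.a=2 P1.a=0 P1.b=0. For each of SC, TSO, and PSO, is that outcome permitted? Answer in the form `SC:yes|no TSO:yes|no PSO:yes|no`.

outcome vector order: (P0.a,P1.a,P1.b)
under SC → (1,0,0); (1,0,2); (1,2,2); (2,2,2)
under TSO → (1,0,0); (1,0,2); (1,2,2); (2,0,0); (2,0,2); (2,2,2)
under PSO → (1,0,0); (1,0,2); (1,2,2); (2,0,0); (2,0,2); (2,2,2)
target (2,0,0) ∈ {TSO,PSO}

SC:no TSO:yes PSO:yes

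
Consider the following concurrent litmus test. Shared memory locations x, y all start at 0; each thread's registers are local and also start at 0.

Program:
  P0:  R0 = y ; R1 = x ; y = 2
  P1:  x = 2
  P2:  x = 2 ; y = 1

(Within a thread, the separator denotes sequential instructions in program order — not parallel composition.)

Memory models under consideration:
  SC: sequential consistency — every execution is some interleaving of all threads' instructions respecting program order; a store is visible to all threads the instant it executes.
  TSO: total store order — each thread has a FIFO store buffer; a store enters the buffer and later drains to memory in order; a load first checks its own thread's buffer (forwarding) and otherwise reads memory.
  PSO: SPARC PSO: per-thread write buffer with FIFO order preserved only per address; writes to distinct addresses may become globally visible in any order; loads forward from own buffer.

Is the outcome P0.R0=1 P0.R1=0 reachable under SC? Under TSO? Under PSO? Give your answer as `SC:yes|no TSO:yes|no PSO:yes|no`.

outcome vector order: (P0.R0,P0.R1)
SC: 3 outcomes — {(0,0); (0,2); (1,2)}
TSO: 3 outcomes — {(0,0); (0,2); (1,2)}
PSO: 4 outcomes — {(0,0); (0,2); (1,0); (1,2)}
target (1,0) ∈ {PSO}

SC:no TSO:no PSO:yes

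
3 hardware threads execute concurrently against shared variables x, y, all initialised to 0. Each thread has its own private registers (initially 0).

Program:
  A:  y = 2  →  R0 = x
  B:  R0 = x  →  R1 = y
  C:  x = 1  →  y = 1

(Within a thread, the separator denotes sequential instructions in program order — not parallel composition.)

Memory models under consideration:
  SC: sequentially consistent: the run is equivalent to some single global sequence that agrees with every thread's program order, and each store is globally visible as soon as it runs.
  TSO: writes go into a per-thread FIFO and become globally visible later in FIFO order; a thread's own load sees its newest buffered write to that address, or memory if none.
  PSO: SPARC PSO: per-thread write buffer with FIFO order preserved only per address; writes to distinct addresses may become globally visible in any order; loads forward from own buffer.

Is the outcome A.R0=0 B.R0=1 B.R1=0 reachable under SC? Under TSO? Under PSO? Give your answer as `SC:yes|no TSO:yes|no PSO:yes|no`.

outcome vector order: (A.R0,B.R0,B.R1)
SC (11): 000; 001; 002; 011; 012; 100; 101; 102; 110; 111; 112
TSO (12): 000; 001; 002; 010; 011; 012; 100; 101; 102; 110; 111; 112
PSO (12): 000; 001; 002; 010; 011; 012; 100; 101; 102; 110; 111; 112
target 010 ∈ {TSO,PSO}

SC:no TSO:yes PSO:yes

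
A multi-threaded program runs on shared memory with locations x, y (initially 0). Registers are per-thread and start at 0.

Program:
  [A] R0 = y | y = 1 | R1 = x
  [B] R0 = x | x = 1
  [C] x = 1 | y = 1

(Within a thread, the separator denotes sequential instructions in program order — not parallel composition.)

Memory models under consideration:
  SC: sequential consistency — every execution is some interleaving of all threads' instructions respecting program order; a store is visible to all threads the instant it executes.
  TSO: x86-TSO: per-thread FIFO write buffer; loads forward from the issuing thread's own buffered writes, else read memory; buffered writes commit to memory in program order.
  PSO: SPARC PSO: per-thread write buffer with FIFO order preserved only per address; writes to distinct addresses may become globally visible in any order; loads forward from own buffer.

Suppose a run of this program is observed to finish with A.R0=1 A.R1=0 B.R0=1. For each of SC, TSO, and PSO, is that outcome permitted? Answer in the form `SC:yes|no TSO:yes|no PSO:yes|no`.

SC:no TSO:no PSO:yes

outcome vector order: (A.R0,A.R1,B.R0)
[SC] allowed = {<0 0 0>, <0 0 1>, <0 1 0>, <0 1 1>, <1 1 0>, <1 1 1>}
[TSO] allowed = {<0 0 0>, <0 0 1>, <0 1 0>, <0 1 1>, <1 1 0>, <1 1 1>}
[PSO] allowed = {<0 0 0>, <0 0 1>, <0 1 0>, <0 1 1>, <1 0 0>, <1 0 1>, <1 1 0>, <1 1 1>}
target <1 0 1> ∈ {PSO}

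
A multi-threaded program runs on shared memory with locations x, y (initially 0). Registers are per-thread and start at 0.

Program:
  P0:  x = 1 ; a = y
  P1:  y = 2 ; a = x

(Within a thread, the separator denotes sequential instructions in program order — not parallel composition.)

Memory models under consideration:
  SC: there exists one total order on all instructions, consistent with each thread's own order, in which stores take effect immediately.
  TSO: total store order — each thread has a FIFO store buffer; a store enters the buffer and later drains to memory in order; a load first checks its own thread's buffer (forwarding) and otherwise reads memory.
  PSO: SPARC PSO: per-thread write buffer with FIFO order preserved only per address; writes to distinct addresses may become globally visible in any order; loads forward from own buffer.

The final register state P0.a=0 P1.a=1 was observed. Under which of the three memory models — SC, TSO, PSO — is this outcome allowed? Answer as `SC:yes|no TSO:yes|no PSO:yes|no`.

SC:yes TSO:yes PSO:yes

outcome vector order: (P0.a,P1.a)
[SC] allowed = {(0,1), (2,0), (2,1)}
[TSO] allowed = {(0,0), (0,1), (2,0), (2,1)}
[PSO] allowed = {(0,0), (0,1), (2,0), (2,1)}
target (0,1) ∈ {SC,TSO,PSO}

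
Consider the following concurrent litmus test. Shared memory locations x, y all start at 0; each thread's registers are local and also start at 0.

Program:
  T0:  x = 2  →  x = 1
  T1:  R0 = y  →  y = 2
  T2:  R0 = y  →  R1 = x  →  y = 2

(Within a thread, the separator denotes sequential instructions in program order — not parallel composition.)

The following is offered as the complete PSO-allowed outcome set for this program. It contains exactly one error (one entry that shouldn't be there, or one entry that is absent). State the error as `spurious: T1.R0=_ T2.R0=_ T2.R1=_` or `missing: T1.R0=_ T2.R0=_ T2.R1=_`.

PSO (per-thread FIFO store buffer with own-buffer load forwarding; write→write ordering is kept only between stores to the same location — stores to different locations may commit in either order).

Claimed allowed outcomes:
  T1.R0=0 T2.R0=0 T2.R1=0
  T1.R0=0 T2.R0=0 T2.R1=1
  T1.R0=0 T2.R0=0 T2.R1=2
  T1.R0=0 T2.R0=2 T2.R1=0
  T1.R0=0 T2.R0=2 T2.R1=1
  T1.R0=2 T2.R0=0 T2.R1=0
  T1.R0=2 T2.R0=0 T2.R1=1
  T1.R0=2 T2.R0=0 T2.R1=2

outcome vector order: (T1.R0,T2.R0,T2.R1)
under PSO → (0,0,0), (0,0,1), (0,0,2), (0,2,0), (0,2,1), (0,2,2), (2,0,0), (2,0,1), (2,0,2)
PSO∖claimed = {(0,2,2)}

missing: T1.R0=0 T2.R0=2 T2.R1=2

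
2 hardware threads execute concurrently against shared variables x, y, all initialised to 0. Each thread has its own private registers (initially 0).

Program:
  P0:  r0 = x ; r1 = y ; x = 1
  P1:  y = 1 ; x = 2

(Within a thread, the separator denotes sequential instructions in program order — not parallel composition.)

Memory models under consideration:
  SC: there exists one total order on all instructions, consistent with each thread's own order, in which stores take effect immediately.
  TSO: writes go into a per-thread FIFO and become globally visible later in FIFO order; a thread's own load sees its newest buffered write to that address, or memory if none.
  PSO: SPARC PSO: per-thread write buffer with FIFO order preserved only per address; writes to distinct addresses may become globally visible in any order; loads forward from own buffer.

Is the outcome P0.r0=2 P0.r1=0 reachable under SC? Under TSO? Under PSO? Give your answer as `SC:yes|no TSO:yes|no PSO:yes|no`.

SC:no TSO:no PSO:yes

outcome vector order: (P0.r0,P0.r1)
[SC] allowed = {<0 0> <0 1> <2 1>}
[TSO] allowed = {<0 0> <0 1> <2 1>}
[PSO] allowed = {<0 0> <0 1> <2 0> <2 1>}
target <2 0> ∈ {PSO}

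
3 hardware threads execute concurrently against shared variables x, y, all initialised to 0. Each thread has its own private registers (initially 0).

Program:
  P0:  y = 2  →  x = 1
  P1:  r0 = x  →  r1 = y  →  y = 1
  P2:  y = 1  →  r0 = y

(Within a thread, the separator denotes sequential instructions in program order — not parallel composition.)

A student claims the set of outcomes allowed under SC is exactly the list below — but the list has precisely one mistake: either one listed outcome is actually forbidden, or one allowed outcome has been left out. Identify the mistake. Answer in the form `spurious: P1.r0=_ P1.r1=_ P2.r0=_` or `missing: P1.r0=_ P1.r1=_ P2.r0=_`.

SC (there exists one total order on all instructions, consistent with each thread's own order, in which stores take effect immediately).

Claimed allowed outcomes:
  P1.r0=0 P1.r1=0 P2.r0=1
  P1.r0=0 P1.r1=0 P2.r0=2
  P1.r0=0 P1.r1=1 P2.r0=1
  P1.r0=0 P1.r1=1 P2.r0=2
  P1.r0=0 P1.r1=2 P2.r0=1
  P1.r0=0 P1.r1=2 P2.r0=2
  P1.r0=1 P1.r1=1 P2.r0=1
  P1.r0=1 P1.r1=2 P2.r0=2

missing: P1.r0=1 P1.r1=2 P2.r0=1

outcome vector order: (P1.r0,P1.r1,P2.r0)
[SC] allowed = {0/0/1, 0/0/2, 0/1/1, 0/1/2, 0/2/1, 0/2/2, 1/1/1, 1/2/1, 1/2/2}
SC∖claimed = {1/2/1}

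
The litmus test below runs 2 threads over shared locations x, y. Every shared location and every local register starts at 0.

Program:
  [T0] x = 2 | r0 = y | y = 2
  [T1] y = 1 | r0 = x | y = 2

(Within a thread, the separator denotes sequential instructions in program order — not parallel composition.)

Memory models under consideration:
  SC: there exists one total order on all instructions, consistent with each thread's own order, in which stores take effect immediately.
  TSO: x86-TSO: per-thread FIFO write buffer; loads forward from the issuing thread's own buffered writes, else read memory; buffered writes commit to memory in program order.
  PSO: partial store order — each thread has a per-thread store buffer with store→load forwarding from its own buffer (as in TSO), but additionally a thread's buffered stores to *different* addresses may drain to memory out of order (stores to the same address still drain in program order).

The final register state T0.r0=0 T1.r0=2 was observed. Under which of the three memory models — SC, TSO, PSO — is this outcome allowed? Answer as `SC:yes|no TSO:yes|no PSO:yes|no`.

SC:yes TSO:yes PSO:yes

outcome vector order: (T0.r0,T1.r0)
SC: 5 outcomes — {0/2, 1/0, 1/2, 2/0, 2/2}
TSO: 6 outcomes — {0/0, 0/2, 1/0, 1/2, 2/0, 2/2}
PSO: 6 outcomes — {0/0, 0/2, 1/0, 1/2, 2/0, 2/2}
target 0/2 ∈ {SC,TSO,PSO}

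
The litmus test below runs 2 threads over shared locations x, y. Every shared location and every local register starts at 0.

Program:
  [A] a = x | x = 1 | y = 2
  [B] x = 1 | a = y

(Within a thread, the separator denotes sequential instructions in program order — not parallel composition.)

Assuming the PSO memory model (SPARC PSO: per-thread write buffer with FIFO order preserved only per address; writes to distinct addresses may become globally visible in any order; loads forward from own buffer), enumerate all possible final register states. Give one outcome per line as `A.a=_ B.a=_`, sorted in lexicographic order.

outcome vector order: (A.a,B.a)
|PSO outcomes| = 4

A.a=0 B.a=0
A.a=0 B.a=2
A.a=1 B.a=0
A.a=1 B.a=2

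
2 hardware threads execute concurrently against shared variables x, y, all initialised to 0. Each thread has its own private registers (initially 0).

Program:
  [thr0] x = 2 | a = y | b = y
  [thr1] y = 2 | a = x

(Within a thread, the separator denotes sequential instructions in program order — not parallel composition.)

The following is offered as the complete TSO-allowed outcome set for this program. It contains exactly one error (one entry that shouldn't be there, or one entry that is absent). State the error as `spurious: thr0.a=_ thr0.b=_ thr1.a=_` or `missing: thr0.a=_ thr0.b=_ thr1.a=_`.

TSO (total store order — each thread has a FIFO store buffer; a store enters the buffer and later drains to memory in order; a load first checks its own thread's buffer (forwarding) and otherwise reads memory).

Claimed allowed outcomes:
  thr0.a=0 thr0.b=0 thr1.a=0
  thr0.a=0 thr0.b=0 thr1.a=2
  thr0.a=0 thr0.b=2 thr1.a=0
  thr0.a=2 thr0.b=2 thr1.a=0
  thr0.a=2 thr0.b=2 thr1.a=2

outcome vector order: (thr0.a,thr0.b,thr1.a)
[TSO] allowed = {000, 002, 020, 022, 220, 222}
TSO∖claimed = {022}

missing: thr0.a=0 thr0.b=2 thr1.a=2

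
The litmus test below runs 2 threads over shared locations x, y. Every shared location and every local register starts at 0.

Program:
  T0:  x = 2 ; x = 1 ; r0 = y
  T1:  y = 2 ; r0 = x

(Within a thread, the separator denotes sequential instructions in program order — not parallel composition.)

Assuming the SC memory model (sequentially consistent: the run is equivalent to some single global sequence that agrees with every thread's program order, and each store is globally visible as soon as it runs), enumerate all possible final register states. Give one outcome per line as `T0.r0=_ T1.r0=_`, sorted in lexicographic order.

outcome vector order: (T0.r0,T1.r0)
|SC outcomes| = 4

T0.r0=0 T1.r0=1
T0.r0=2 T1.r0=0
T0.r0=2 T1.r0=1
T0.r0=2 T1.r0=2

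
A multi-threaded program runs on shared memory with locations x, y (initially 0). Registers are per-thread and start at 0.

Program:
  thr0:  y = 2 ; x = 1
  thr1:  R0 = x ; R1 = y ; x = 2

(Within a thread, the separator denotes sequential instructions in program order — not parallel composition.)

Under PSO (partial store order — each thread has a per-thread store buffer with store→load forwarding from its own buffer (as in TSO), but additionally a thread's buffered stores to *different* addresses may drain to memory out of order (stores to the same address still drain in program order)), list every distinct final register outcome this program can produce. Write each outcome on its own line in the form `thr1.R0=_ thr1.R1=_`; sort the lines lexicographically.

outcome vector order: (thr1.R0,thr1.R1)
|PSO outcomes| = 4

thr1.R0=0 thr1.R1=0
thr1.R0=0 thr1.R1=2
thr1.R0=1 thr1.R1=0
thr1.R0=1 thr1.R1=2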